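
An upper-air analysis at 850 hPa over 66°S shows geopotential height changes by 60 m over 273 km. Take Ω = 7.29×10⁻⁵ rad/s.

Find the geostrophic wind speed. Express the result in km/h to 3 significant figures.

Coriolis parameter at 66°S:
f = 2Ω sin φ = 2 × 7.29×10⁻⁵ × sin 66° = 1.33×10⁻⁴ s⁻¹
Height gradient: |∂Z/∂n| = 60 m / 273000 m = 2.20×10⁻⁴
On a pressure surface, geostrophic balance gives V_g = (g/f)|∂Z/∂n|:
V_g = 9.81 × 2.20×10⁻⁴ / 1.33×10⁻⁴ = 16.2 m/s
Converting: 16.2 m/s × 3.6 = 58.3 km/h

58.3 km/h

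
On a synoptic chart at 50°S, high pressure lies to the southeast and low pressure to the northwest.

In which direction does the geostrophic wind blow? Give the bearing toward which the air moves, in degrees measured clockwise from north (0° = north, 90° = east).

The pressure-gradient force points toward the northwest (bearing 315°).
Geostrophic balance: in the Southern Hemisphere the Coriolis force deflects motion to the left, so the geostrophic wind blows 90° to the left of the pressure-gradient force (low pressure on the right).
Rotating 315° by 90° counterclockwise gives 225° — the wind blows toward the southwest.

225°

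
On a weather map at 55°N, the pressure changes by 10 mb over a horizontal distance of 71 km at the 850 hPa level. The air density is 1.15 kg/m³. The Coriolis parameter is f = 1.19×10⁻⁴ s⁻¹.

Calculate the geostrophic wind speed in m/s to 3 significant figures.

103 m/s

Pressure gradient: |∂P/∂n| = 1000 Pa / 71000 m = 1.41×10⁻² Pa/m
Geostrophic balance (pressure-gradient force = Coriolis force):
V_g = (1/(fρ)) |∂P/∂n| = 1.41×10⁻² / (1.19×10⁻⁴ × 1.15) = 103 m/s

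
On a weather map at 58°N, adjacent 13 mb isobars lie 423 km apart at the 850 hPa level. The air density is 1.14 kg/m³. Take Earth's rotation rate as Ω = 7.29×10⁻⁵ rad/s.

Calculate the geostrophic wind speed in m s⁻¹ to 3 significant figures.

Coriolis parameter at 58°N:
f = 2Ω sin φ = 2 × 7.29×10⁻⁵ × sin 58° = 1.24×10⁻⁴ s⁻¹
Pressure gradient: |∂P/∂n| = 1300 Pa / 423000 m = 3.07×10⁻³ Pa/m
Geostrophic balance (pressure-gradient force = Coriolis force):
V_g = (1/(fρ)) |∂P/∂n| = 3.07×10⁻³ / (1.24×10⁻⁴ × 1.14) = 21.8 m/s

21.8 m s⁻¹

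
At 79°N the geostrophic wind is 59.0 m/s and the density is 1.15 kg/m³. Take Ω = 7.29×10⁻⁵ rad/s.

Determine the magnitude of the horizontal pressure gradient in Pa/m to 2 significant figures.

9.7×10⁻³ Pa/m

Coriolis parameter at 79°N:
f = 2Ω sin φ = 2 × 7.29×10⁻⁵ × sin 79° = 1.43×10⁻⁴ s⁻¹
Geostrophic balance rearranged: |∂P/∂n| = f ρ V_g
|∂P/∂n| = 1.43×10⁻⁴ × 1.15 × 59.0 = 9.71×10⁻³ Pa/m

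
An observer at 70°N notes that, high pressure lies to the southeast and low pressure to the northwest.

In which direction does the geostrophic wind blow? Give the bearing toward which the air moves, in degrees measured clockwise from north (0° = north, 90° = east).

045°

The pressure-gradient force points toward the northwest (bearing 315°).
Geostrophic balance: in the Northern Hemisphere the Coriolis force deflects motion to the right, so the geostrophic wind blows 90° to the right of the pressure-gradient force (low pressure on the left).
Rotating 315° by 90° clockwise gives 045° — the wind blows toward the northeast.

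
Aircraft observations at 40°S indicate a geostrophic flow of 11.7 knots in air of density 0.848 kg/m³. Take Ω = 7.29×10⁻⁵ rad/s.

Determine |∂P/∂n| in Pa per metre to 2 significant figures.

Coriolis parameter at 40°S:
f = 2Ω sin φ = 2 × 7.29×10⁻⁵ × sin 40° = 9.37×10⁻⁵ s⁻¹
Wind speed in SI: 11.7 knots = 6.02 m/s
Geostrophic balance rearranged: |∂P/∂n| = f ρ V_g
|∂P/∂n| = 9.37×10⁻⁵ × 0.848 × 6.02 = 4.78×10⁻⁴ Pa/m

4.8×10⁻⁴ Pa/m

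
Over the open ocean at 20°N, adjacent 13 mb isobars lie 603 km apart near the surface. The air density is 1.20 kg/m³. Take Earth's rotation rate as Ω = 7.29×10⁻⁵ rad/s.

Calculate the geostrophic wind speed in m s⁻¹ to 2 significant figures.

Coriolis parameter at 20°N:
f = 2Ω sin φ = 2 × 7.29×10⁻⁵ × sin 20° = 4.99×10⁻⁵ s⁻¹
Pressure gradient: |∂P/∂n| = 1300 Pa / 603000 m = 2.16×10⁻³ Pa/m
Geostrophic balance (pressure-gradient force = Coriolis force):
V_g = (1/(fρ)) |∂P/∂n| = 2.16×10⁻³ / (4.99×10⁻⁵ × 1.20) = 36.0 m/s

36 m s⁻¹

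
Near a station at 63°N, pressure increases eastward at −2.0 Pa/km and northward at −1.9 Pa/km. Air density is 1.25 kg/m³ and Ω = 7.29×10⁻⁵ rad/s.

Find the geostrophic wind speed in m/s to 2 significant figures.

Coriolis parameter at 63°N:
f = 2Ω sin φ = 2 × 7.29×10⁻⁵ × sin 63° = 1.30×10⁻⁴ s⁻¹
Component geostrophic relations (x east, y north):
u_g = −(1/(fρ)) ∂P/∂y,  v_g = (1/(fρ)) ∂P/∂x
u_g = −(−1.9×10⁻³)/(1.30×10⁻⁴ × 1.25) = 11.7 m/s;  v_g = (−2.0×10⁻³)/(1.30×10⁻⁴ × 1.25) = −12.3 m/s
|V_g| = √(u_g² + v_g²) = 17.0 m/s

17 m/s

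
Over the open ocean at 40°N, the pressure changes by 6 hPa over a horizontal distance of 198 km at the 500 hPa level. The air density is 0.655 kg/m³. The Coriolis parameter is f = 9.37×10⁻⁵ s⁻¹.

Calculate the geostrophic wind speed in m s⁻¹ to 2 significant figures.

49 m s⁻¹

Pressure gradient: |∂P/∂n| = 600 Pa / 198000 m = 3.03×10⁻³ Pa/m
Geostrophic balance (pressure-gradient force = Coriolis force):
V_g = (1/(fρ)) |∂P/∂n| = 3.03×10⁻³ / (9.37×10⁻⁵ × 0.655) = 49.4 m/s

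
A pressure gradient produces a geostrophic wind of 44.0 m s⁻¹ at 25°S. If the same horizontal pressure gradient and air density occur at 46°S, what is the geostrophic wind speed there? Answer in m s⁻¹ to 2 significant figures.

With the same pressure gradient and density, V_g ∝ 1/f ∝ 1/sin φ.
V₂ = V₁ · sin φ₁ / sin φ₂ = 44.0 × sin 25° / sin 46°
V₂ = 44.0 × 0.4226/0.7193 = 26 m s⁻¹

26 m s⁻¹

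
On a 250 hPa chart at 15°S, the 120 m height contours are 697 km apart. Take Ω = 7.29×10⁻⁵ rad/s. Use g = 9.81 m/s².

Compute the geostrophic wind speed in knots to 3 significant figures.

87.0 knots

Coriolis parameter at 15°S:
f = 2Ω sin φ = 2 × 7.29×10⁻⁵ × sin 15° = 3.77×10⁻⁵ s⁻¹
Height gradient: |∂Z/∂n| = 120 m / 697000 m = 1.72×10⁻⁴
On a pressure surface, geostrophic balance gives V_g = (g/f)|∂Z/∂n|:
V_g = 9.81 × 1.72×10⁻⁴ / 3.77×10⁻⁵ = 44.8 m/s
Converting: 44.8 m/s × 1.944 = 87.0 knots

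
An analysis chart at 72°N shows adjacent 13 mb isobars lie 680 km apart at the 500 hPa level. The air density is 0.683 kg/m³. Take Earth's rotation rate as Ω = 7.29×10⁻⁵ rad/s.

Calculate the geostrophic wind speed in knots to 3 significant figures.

Coriolis parameter at 72°N:
f = 2Ω sin φ = 2 × 7.29×10⁻⁵ × sin 72° = 1.39×10⁻⁴ s⁻¹
Pressure gradient: |∂P/∂n| = 1300 Pa / 680000 m = 1.91×10⁻³ Pa/m
Geostrophic balance (pressure-gradient force = Coriolis force):
V_g = (1/(fρ)) |∂P/∂n| = 1.91×10⁻³ / (1.39×10⁻⁴ × 0.683) = 20.2 m/s
Converting: 20.2 m/s × 1.944 = 39.2 knots

39.2 knots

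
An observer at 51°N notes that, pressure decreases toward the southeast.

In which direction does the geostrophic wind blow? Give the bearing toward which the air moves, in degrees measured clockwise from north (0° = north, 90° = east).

225°

The pressure-gradient force points toward the southeast (bearing 135°).
Geostrophic balance: in the Northern Hemisphere the Coriolis force deflects motion to the right, so the geostrophic wind blows 90° to the right of the pressure-gradient force (low pressure on the left).
Rotating 135° by 90° clockwise gives 225° — the wind blows toward the southwest.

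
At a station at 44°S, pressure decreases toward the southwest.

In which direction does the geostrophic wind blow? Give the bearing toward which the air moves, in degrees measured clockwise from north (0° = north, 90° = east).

135°

The pressure-gradient force points toward the southwest (bearing 225°).
Geostrophic balance: in the Southern Hemisphere the Coriolis force deflects motion to the left, so the geostrophic wind blows 90° to the left of the pressure-gradient force (low pressure on the right).
Rotating 225° by 90° counterclockwise gives 135° — the wind blows toward the southeast.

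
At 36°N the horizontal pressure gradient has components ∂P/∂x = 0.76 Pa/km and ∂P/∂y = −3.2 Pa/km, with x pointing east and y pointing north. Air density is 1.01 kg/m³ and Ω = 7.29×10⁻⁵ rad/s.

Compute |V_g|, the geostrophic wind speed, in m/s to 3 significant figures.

38.0 m/s

Coriolis parameter at 36°N:
f = 2Ω sin φ = 2 × 7.29×10⁻⁵ × sin 36° = 8.57×10⁻⁵ s⁻¹
Component geostrophic relations (x east, y north):
u_g = −(1/(fρ)) ∂P/∂y,  v_g = (1/(fρ)) ∂P/∂x
u_g = −(−3.2×10⁻³)/(8.57×10⁻⁵ × 1.01) = 37.0 m/s;  v_g = (0.76×10⁻³)/(8.57×10⁻⁵ × 1.01) = 8.78 m/s
|V_g| = √(u_g² + v_g²) = 38.0 m/s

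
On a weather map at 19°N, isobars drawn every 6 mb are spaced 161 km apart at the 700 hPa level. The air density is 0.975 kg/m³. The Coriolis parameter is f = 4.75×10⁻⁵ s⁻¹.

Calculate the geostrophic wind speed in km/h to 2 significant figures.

Pressure gradient: |∂P/∂n| = 600 Pa / 161000 m = 3.73×10⁻³ Pa/m
Geostrophic balance (pressure-gradient force = Coriolis force):
V_g = (1/(fρ)) |∂P/∂n| = 3.73×10⁻³ / (4.75×10⁻⁵ × 0.975) = 80.5 m/s
Converting: 80.5 m/s × 3.6 = 290 km/h

290 km/h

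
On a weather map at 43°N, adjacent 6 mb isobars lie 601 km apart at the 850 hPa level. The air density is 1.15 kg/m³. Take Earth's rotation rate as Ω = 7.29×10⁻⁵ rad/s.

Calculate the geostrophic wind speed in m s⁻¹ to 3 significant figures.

Coriolis parameter at 43°N:
f = 2Ω sin φ = 2 × 7.29×10⁻⁵ × sin 43° = 9.94×10⁻⁵ s⁻¹
Pressure gradient: |∂P/∂n| = 600 Pa / 601000 m = 9.98×10⁻⁴ Pa/m
Geostrophic balance (pressure-gradient force = Coriolis force):
V_g = (1/(fρ)) |∂P/∂n| = 9.98×10⁻⁴ / (9.94×10⁻⁵ × 1.15) = 8.73 m/s

8.73 m s⁻¹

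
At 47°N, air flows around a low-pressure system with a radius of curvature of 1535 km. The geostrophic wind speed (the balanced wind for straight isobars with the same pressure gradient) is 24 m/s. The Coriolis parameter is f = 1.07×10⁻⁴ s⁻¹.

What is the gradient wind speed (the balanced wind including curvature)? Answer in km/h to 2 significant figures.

77 km/h

Around a low, centrifugal force acts outward with Coriolis, so pressure-gradient force balances both:
(1/ρ)|∂P/∂n| = fV + V²/R  →  V² + fR·V − fR·V_g = 0
With fR = 1.07×10⁻⁴ × 1535×10³ m = 164 m/s:
V = [−fR + √((fR)² + 4 fR V_g)]/2 = [−164 + √(164² + 4×164×24)]/2 = 21.3 m/s
Subgeostrophic (V < V_g = 24 m/s), as expected around a low.
Converting: 21.3 m/s × 3.6 = 77 km/h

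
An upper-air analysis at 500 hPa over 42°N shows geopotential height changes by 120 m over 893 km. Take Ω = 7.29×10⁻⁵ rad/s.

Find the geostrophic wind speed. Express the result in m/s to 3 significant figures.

13.5 m/s

Coriolis parameter at 42°N:
f = 2Ω sin φ = 2 × 7.29×10⁻⁵ × sin 42° = 9.76×10⁻⁵ s⁻¹
Height gradient: |∂Z/∂n| = 120 m / 893000 m = 1.34×10⁻⁴
On a pressure surface, geostrophic balance gives V_g = (g/f)|∂Z/∂n|:
V_g = 9.81 × 1.34×10⁻⁴ / 9.76×10⁻⁵ = 13.5 m/s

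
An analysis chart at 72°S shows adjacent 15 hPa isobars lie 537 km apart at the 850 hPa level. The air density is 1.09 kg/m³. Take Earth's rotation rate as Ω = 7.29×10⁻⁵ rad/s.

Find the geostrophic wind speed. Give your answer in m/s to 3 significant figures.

18.5 m/s

Coriolis parameter at 72°S:
f = 2Ω sin φ = 2 × 7.29×10⁻⁵ × sin 72° = 1.39×10⁻⁴ s⁻¹
Pressure gradient: |∂P/∂n| = 1500 Pa / 537000 m = 2.79×10⁻³ Pa/m
Geostrophic balance (pressure-gradient force = Coriolis force):
V_g = (1/(fρ)) |∂P/∂n| = 2.79×10⁻³ / (1.39×10⁻⁴ × 1.09) = 18.5 m/s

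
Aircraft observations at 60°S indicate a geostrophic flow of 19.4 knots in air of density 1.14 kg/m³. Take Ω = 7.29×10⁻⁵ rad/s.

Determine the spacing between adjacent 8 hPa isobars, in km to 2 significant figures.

560 km

Coriolis parameter at 60°S:
f = 2Ω sin φ = 2 × 7.29×10⁻⁵ × sin 60° = 1.26×10⁻⁴ s⁻¹
Wind speed in SI: 19.4 knots = 9.98 m/s
Geostrophic balance rearranged: |∂P/∂n| = f ρ V_g
|∂P/∂n| = 1.26×10⁻⁴ × 1.14 × 9.98 = 1.44×10⁻³ Pa/m
Isobar spacing: Δn = ΔP/|∂P/∂n| = 800 Pa / 1.44×10⁻³ Pa/m = 556874 m ≈ 560 km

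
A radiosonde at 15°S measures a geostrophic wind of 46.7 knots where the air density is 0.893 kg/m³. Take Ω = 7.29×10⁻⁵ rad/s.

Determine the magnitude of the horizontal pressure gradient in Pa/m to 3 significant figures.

Coriolis parameter at 15°S:
f = 2Ω sin φ = 2 × 7.29×10⁻⁵ × sin 15° = 3.77×10⁻⁵ s⁻¹
Wind speed in SI: 46.7 knots = 24.0 m/s
Geostrophic balance rearranged: |∂P/∂n| = f ρ V_g
|∂P/∂n| = 3.77×10⁻⁵ × 0.893 × 24.0 = 8.10×10⁻⁴ Pa/m

8.10×10⁻⁴ Pa/m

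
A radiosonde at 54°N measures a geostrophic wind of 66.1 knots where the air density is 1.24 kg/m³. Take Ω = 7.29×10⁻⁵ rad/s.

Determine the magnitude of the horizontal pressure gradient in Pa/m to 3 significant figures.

Coriolis parameter at 54°N:
f = 2Ω sin φ = 2 × 7.29×10⁻⁵ × sin 54° = 1.18×10⁻⁴ s⁻¹
Wind speed in SI: 66.1 knots = 34.0 m/s
Geostrophic balance rearranged: |∂P/∂n| = f ρ V_g
|∂P/∂n| = 1.18×10⁻⁴ × 1.24 × 34.0 = 4.97×10⁻³ Pa/m

4.97×10⁻³ Pa/m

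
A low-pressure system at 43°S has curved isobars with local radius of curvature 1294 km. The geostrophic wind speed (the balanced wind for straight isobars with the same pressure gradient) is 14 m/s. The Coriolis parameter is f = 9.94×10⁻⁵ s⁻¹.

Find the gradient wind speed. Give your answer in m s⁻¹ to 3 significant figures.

Around a low, centrifugal force acts outward with Coriolis, so pressure-gradient force balances both:
(1/ρ)|∂P/∂n| = fV + V²/R  →  V² + fR·V − fR·V_g = 0
With fR = 9.94×10⁻⁵ × 1294×10³ m = 129 m/s:
V = [−fR + √((fR)² + 4 fR V_g)]/2 = [−129 + √(129² + 4×129×14)]/2 = 12.7 m/s
Subgeostrophic (V < V_g = 14 m/s), as expected around a low.

12.7 m s⁻¹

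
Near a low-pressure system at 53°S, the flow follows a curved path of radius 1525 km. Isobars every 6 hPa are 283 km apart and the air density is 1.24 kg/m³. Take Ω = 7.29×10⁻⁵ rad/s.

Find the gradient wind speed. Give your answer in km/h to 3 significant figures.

49.1 km/h

Coriolis parameter at 53°S:
f = 2Ω sin φ = 2 × 7.29×10⁻⁵ × sin 53° = 1.16×10⁻⁴ s⁻¹
Pressure gradient: |∂P/∂n| = 600 Pa / 283000 m = 2.12×10⁻³ Pa/m
Geostrophic speed: V_g = |∂P/∂n|/(fρ) = 2.12×10⁻³/(1.16×10⁻⁴ × 1.24) = 14.7 m/s
Around a low, centrifugal force acts outward with Coriolis, so pressure-gradient force balances both:
(1/ρ)|∂P/∂n| = fV + V²/R  →  V² + fR·V − fR·V_g = 0
With fR = 1.16×10⁻⁴ × 1525×10³ m = 178 m/s:
V = [−fR + √((fR)² + 4 fR V_g)]/2 = [−178 + √(178² + 4×178×14.7)]/2 = 13.6 m/s
Subgeostrophic (V < V_g = 14.7 m/s), as expected around a low.
Converting: 13.6 m/s × 3.6 = 49.1 km/h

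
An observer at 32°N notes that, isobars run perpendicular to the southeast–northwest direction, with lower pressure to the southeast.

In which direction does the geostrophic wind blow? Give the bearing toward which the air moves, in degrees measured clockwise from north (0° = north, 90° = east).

225°

The pressure-gradient force points toward the southeast (bearing 135°).
Geostrophic balance: in the Northern Hemisphere the Coriolis force deflects motion to the right, so the geostrophic wind blows 90° to the right of the pressure-gradient force (low pressure on the left).
Rotating 135° by 90° clockwise gives 225° — the wind blows toward the southwest.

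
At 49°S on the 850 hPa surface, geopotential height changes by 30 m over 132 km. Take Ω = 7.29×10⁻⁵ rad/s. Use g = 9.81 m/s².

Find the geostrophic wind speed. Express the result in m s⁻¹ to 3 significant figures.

20.3 m s⁻¹

Coriolis parameter at 49°S:
f = 2Ω sin φ = 2 × 7.29×10⁻⁵ × sin 49° = 1.10×10⁻⁴ s⁻¹
Height gradient: |∂Z/∂n| = 30 m / 132000 m = 2.27×10⁻⁴
On a pressure surface, geostrophic balance gives V_g = (g/f)|∂Z/∂n|:
V_g = 9.81 × 2.27×10⁻⁴ / 1.10×10⁻⁴ = 20.3 m/s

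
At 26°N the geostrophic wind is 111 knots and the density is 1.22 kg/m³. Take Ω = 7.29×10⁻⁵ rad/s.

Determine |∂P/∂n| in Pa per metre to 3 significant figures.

Coriolis parameter at 26°N:
f = 2Ω sin φ = 2 × 7.29×10⁻⁵ × sin 26° = 6.39×10⁻⁵ s⁻¹
Wind speed in SI: 111 knots = 57.1 m/s
Geostrophic balance rearranged: |∂P/∂n| = f ρ V_g
|∂P/∂n| = 6.39×10⁻⁵ × 1.22 × 57.1 = 4.45×10⁻³ Pa/m

4.45×10⁻³ Pa/m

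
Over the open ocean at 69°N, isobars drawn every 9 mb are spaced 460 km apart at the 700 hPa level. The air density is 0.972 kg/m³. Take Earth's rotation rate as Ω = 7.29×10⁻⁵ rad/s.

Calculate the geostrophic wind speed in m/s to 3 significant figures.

Coriolis parameter at 69°N:
f = 2Ω sin φ = 2 × 7.29×10⁻⁵ × sin 69° = 1.36×10⁻⁴ s⁻¹
Pressure gradient: |∂P/∂n| = 900 Pa / 460000 m = 1.96×10⁻³ Pa/m
Geostrophic balance (pressure-gradient force = Coriolis force):
V_g = (1/(fρ)) |∂P/∂n| = 1.96×10⁻³ / (1.36×10⁻⁴ × 0.972) = 14.8 m/s

14.8 m/s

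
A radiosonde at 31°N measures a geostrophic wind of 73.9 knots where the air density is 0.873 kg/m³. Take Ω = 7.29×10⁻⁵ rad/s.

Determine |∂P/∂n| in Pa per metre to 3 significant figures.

2.49×10⁻³ Pa/m

Coriolis parameter at 31°N:
f = 2Ω sin φ = 2 × 7.29×10⁻⁵ × sin 31° = 7.51×10⁻⁵ s⁻¹
Wind speed in SI: 73.9 knots = 38.0 m/s
Geostrophic balance rearranged: |∂P/∂n| = f ρ V_g
|∂P/∂n| = 7.51×10⁻⁵ × 0.873 × 38.0 = 2.49×10⁻³ Pa/m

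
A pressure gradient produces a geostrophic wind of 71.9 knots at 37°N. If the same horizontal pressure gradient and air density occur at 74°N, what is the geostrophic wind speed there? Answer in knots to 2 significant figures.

45 knots

With the same pressure gradient and density, V_g ∝ 1/f ∝ 1/sin φ.
V₂ = V₁ · sin φ₁ / sin φ₂ = 71.9 × sin 37° / sin 74°
V₂ = 71.9 × 0.6018/0.9613 = 45 knots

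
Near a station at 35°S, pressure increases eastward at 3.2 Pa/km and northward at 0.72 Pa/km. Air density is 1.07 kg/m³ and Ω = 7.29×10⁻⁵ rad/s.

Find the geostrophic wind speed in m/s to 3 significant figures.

Coriolis parameter at 35°S:
f = 2Ω sin φ = 2 × 7.29×10⁻⁵ × sin 35° = 8.36×10⁻⁵ s⁻¹
In the Southern Hemisphere f is negative: f = −8.36×10⁻⁵ s⁻¹.
Component geostrophic relations (x east, y north):
u_g = −(1/(fρ)) ∂P/∂y,  v_g = (1/(fρ)) ∂P/∂x
u_g = −(0.72×10⁻³)/(−8.36×10⁻⁵ × 1.07) = 8.05 m/s;  v_g = (3.2×10⁻³)/(−8.36×10⁻⁵ × 1.07) = −35.8 m/s
|V_g| = √(u_g² + v_g²) = 36.7 m/s

36.7 m/s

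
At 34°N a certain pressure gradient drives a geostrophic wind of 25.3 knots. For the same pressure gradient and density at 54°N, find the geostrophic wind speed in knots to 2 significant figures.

With the same pressure gradient and density, V_g ∝ 1/f ∝ 1/sin φ.
V₂ = V₁ · sin φ₁ / sin φ₂ = 25.3 × sin 34° / sin 54°
V₂ = 25.3 × 0.5592/0.8090 = 17 knots

17 knots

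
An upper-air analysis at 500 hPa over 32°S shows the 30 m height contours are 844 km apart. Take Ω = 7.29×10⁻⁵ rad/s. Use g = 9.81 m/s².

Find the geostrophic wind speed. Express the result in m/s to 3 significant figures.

Coriolis parameter at 32°S:
f = 2Ω sin φ = 2 × 7.29×10⁻⁵ × sin 32° = 7.73×10⁻⁵ s⁻¹
Height gradient: |∂Z/∂n| = 30 m / 844000 m = 3.55×10⁻⁵
On a pressure surface, geostrophic balance gives V_g = (g/f)|∂Z/∂n|:
V_g = 9.81 × 3.55×10⁻⁵ / 7.73×10⁻⁵ = 4.51 m/s

4.51 m/s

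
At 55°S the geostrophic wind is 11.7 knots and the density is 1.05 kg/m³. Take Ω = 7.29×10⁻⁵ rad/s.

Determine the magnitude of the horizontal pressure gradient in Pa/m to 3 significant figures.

Coriolis parameter at 55°S:
f = 2Ω sin φ = 2 × 7.29×10⁻⁵ × sin 55° = 1.19×10⁻⁴ s⁻¹
Wind speed in SI: 11.7 knots = 6.02 m/s
Geostrophic balance rearranged: |∂P/∂n| = f ρ V_g
|∂P/∂n| = 1.19×10⁻⁴ × 1.05 × 6.02 = 7.55×10⁻⁴ Pa/m

7.55×10⁻⁴ Pa/m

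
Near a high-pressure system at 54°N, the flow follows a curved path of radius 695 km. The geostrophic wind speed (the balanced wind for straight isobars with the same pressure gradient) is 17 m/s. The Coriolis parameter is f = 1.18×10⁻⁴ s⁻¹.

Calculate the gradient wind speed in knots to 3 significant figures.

Around a high, pressure-gradient force acts outward with centrifugal, so Coriolis balances both:
fV = (1/ρ)|∂P/∂n| + V²/R  →  V² − fR·V + fR·V_g = 0
With fR = 1.18×10⁻⁴ × 695×10³ m = 82.0 m/s:
V = [fR − √((fR)² − 4 fR V_g)]/2 = [82.0 − √(82.0² − 4×82.0×17)]/2 = 24.1 m/s
Supergeostrophic (V > V_g = 17 m/s), as expected around a high.
Converting: 24.1 m/s × 1.944 = 46.8 knots

46.8 knots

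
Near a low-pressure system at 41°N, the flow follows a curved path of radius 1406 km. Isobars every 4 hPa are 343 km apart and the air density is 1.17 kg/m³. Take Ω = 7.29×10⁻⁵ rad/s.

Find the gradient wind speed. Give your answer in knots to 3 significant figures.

18.9 knots

Coriolis parameter at 41°N:
f = 2Ω sin φ = 2 × 7.29×10⁻⁵ × sin 41° = 9.57×10⁻⁵ s⁻¹
Pressure gradient: |∂P/∂n| = 400 Pa / 343000 m = 1.17×10⁻³ Pa/m
Geostrophic speed: V_g = |∂P/∂n|/(fρ) = 1.17×10⁻³/(9.57×10⁻⁵ × 1.17) = 10.4 m/s
Around a low, centrifugal force acts outward with Coriolis, so pressure-gradient force balances both:
(1/ρ)|∂P/∂n| = fV + V²/R  →  V² + fR·V − fR·V_g = 0
With fR = 9.57×10⁻⁵ × 1406×10³ m = 134 m/s:
V = [−fR + √((fR)² + 4 fR V_g)]/2 = [−134 + √(134² + 4×134×10.4)]/2 = 9.72 m/s
Subgeostrophic (V < V_g = 10.4 m/s), as expected around a low.
Converting: 9.72 m/s × 1.944 = 18.9 knots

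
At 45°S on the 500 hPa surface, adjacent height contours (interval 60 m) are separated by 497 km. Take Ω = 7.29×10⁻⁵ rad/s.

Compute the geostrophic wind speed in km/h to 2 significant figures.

Coriolis parameter at 45°S:
f = 2Ω sin φ = 2 × 7.29×10⁻⁵ × sin 45° = 1.03×10⁻⁴ s⁻¹
Height gradient: |∂Z/∂n| = 60 m / 497000 m = 1.21×10⁻⁴
On a pressure surface, geostrophic balance gives V_g = (g/f)|∂Z/∂n|:
V_g = 9.81 × 1.21×10⁻⁴ / 1.03×10⁻⁴ = 11.5 m/s
Converting: 11.5 m/s × 3.6 = 41 km/h

41 km/h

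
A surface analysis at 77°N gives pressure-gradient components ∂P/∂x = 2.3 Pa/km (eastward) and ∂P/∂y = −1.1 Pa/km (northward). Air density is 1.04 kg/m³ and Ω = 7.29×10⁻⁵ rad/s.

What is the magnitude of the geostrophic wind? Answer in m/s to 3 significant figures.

Coriolis parameter at 77°N:
f = 2Ω sin φ = 2 × 7.29×10⁻⁵ × sin 77° = 1.42×10⁻⁴ s⁻¹
Component geostrophic relations (x east, y north):
u_g = −(1/(fρ)) ∂P/∂y,  v_g = (1/(fρ)) ∂P/∂x
u_g = −(−1.1×10⁻³)/(1.42×10⁻⁴ × 1.04) = 7.45 m/s;  v_g = (2.3×10⁻³)/(1.42×10⁻⁴ × 1.04) = 15.6 m/s
|V_g| = √(u_g² + v_g²) = 17.3 m/s

17.3 m/s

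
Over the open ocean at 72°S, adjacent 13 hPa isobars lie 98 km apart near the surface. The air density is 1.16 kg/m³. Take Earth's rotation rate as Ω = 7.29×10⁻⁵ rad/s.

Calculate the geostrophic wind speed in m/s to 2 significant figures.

Coriolis parameter at 72°S:
f = 2Ω sin φ = 2 × 7.29×10⁻⁵ × sin 72° = 1.39×10⁻⁴ s⁻¹
Pressure gradient: |∂P/∂n| = 1300 Pa / 98000 m = 1.33×10⁻² Pa/m
Geostrophic balance (pressure-gradient force = Coriolis force):
V_g = (1/(fρ)) |∂P/∂n| = 1.33×10⁻² / (1.39×10⁻⁴ × 1.16) = 82.5 m/s

82 m/s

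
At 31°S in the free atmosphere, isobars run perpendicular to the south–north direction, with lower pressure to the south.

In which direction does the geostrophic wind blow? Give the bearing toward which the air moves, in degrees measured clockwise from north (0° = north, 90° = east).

The pressure-gradient force points toward the south (bearing 180°).
Geostrophic balance: in the Southern Hemisphere the Coriolis force deflects motion to the left, so the geostrophic wind blows 90° to the left of the pressure-gradient force (low pressure on the right).
Rotating 180° by 90° counterclockwise gives 090° — the wind blows toward the east.

090°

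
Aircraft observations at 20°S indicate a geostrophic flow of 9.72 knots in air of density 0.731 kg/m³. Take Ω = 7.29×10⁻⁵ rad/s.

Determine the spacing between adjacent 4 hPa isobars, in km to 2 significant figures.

2200 km

Coriolis parameter at 20°S:
f = 2Ω sin φ = 2 × 7.29×10⁻⁵ × sin 20° = 4.99×10⁻⁵ s⁻¹
Wind speed in SI: 9.72 knots = 5.00 m/s
Geostrophic balance rearranged: |∂P/∂n| = f ρ V_g
|∂P/∂n| = 4.99×10⁻⁵ × 0.731 × 5.00 = 1.82×10⁻⁴ Pa/m
Isobar spacing: Δn = ΔP/|∂P/∂n| = 400 Pa / 1.82×10⁻⁴ Pa/m = 2194467 m ≈ 2200 km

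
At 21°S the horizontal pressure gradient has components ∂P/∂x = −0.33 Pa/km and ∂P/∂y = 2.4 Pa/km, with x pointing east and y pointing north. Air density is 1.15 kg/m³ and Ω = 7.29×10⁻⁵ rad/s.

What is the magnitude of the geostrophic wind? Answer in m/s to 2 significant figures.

40 m/s

Coriolis parameter at 21°S:
f = 2Ω sin φ = 2 × 7.29×10⁻⁵ × sin 21° = 5.23×10⁻⁵ s⁻¹
In the Southern Hemisphere f is negative: f = −5.23×10⁻⁵ s⁻¹.
Component geostrophic relations (x east, y north):
u_g = −(1/(fρ)) ∂P/∂y,  v_g = (1/(fρ)) ∂P/∂x
u_g = −(2.4×10⁻³)/(−5.23×10⁻⁵ × 1.15) = 39.9 m/s;  v_g = (−0.33×10⁻³)/(−5.23×10⁻⁵ × 1.15) = 5.49 m/s
|V_g| = √(u_g² + v_g²) = 40.3 m/s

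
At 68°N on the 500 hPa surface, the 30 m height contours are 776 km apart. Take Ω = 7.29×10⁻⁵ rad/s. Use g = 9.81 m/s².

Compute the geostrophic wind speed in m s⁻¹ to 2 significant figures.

Coriolis parameter at 68°N:
f = 2Ω sin φ = 2 × 7.29×10⁻⁵ × sin 68° = 1.35×10⁻⁴ s⁻¹
Height gradient: |∂Z/∂n| = 30 m / 776000 m = 3.87×10⁻⁵
On a pressure surface, geostrophic balance gives V_g = (g/f)|∂Z/∂n|:
V_g = 9.81 × 3.87×10⁻⁵ / 1.35×10⁻⁴ = 2.81 m/s

2.8 m s⁻¹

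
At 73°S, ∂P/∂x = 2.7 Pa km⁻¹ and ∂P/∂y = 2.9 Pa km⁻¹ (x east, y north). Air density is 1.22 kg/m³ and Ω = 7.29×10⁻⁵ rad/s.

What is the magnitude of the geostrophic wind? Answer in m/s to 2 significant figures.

23 m/s

Coriolis parameter at 73°S:
f = 2Ω sin φ = 2 × 7.29×10⁻⁵ × sin 73° = 1.39×10⁻⁴ s⁻¹
In the Southern Hemisphere f is negative: f = −1.39×10⁻⁴ s⁻¹.
Component geostrophic relations (x east, y north):
u_g = −(1/(fρ)) ∂P/∂y,  v_g = (1/(fρ)) ∂P/∂x
u_g = −(2.9×10⁻³)/(−1.39×10⁻⁴ × 1.22) = 17.0 m/s;  v_g = (2.7×10⁻³)/(−1.39×10⁻⁴ × 1.22) = −15.9 m/s
|V_g| = √(u_g² + v_g²) = 23.3 m/s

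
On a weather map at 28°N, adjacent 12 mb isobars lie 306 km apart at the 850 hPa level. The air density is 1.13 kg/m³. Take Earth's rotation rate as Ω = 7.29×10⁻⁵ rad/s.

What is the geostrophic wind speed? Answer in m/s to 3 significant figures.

50.7 m/s

Coriolis parameter at 28°N:
f = 2Ω sin φ = 2 × 7.29×10⁻⁵ × sin 28° = 6.84×10⁻⁵ s⁻¹
Pressure gradient: |∂P/∂n| = 1200 Pa / 306000 m = 3.92×10⁻³ Pa/m
Geostrophic balance (pressure-gradient force = Coriolis force):
V_g = (1/(fρ)) |∂P/∂n| = 3.92×10⁻³ / (6.84×10⁻⁵ × 1.13) = 50.7 m/s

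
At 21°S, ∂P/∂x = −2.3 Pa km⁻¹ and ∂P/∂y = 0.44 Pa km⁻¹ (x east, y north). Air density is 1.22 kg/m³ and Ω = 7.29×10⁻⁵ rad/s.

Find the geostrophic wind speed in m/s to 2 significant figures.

37 m/s

Coriolis parameter at 21°S:
f = 2Ω sin φ = 2 × 7.29×10⁻⁵ × sin 21° = 5.23×10⁻⁵ s⁻¹
In the Southern Hemisphere f is negative: f = −5.23×10⁻⁵ s⁻¹.
Component geostrophic relations (x east, y north):
u_g = −(1/(fρ)) ∂P/∂y,  v_g = (1/(fρ)) ∂P/∂x
u_g = −(0.44×10⁻³)/(−5.23×10⁻⁵ × 1.22) = 6.90 m/s;  v_g = (−2.3×10⁻³)/(−5.23×10⁻⁵ × 1.22) = 36.1 m/s
|V_g| = √(u_g² + v_g²) = 36.7 m/s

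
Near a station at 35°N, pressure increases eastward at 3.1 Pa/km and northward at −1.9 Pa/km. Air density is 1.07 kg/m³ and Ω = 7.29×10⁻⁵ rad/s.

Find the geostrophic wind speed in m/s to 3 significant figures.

40.6 m/s

Coriolis parameter at 35°N:
f = 2Ω sin φ = 2 × 7.29×10⁻⁵ × sin 35° = 8.36×10⁻⁵ s⁻¹
Component geostrophic relations (x east, y north):
u_g = −(1/(fρ)) ∂P/∂y,  v_g = (1/(fρ)) ∂P/∂x
u_g = −(−1.9×10⁻³)/(8.36×10⁻⁵ × 1.07) = 21.2 m/s;  v_g = (3.1×10⁻³)/(8.36×10⁻⁵ × 1.07) = 34.6 m/s
|V_g| = √(u_g² + v_g²) = 40.6 m/s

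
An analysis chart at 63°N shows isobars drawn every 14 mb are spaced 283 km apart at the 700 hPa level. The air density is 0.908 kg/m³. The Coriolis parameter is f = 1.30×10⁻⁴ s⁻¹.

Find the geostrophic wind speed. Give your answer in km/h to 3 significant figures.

151 km/h

Pressure gradient: |∂P/∂n| = 1400 Pa / 283000 m = 4.95×10⁻³ Pa/m
Geostrophic balance (pressure-gradient force = Coriolis force):
V_g = (1/(fρ)) |∂P/∂n| = 4.95×10⁻³ / (1.30×10⁻⁴ × 0.908) = 41.9 m/s
Converting: 41.9 m/s × 3.6 = 151 km/h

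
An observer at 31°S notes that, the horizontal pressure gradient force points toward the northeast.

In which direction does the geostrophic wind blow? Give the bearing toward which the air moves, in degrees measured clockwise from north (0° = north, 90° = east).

The pressure-gradient force points toward the northeast (bearing 045°).
Geostrophic balance: in the Southern Hemisphere the Coriolis force deflects motion to the left, so the geostrophic wind blows 90° to the left of the pressure-gradient force (low pressure on the right).
Rotating 045° by 90° counterclockwise gives 315° — the wind blows toward the northwest.

315°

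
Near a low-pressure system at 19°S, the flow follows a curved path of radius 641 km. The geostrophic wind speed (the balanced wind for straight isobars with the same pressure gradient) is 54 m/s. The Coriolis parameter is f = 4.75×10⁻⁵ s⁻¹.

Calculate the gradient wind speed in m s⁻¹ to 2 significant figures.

28 m s⁻¹

Around a low, centrifugal force acts outward with Coriolis, so pressure-gradient force balances both:
(1/ρ)|∂P/∂n| = fV + V²/R  →  V² + fR·V − fR·V_g = 0
With fR = 4.75×10⁻⁵ × 641×10³ m = 30.4 m/s:
V = [−fR + √((fR)² + 4 fR V_g)]/2 = [−30.4 + √(30.4² + 4×30.4×54)]/2 = 28.1 m/s
Subgeostrophic (V < V_g = 54 m/s), as expected around a low.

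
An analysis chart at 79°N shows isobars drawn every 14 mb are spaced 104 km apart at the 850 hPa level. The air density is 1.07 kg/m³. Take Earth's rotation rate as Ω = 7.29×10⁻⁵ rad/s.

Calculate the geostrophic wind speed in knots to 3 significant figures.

Coriolis parameter at 79°N:
f = 2Ω sin φ = 2 × 7.29×10⁻⁵ × sin 79° = 1.43×10⁻⁴ s⁻¹
Pressure gradient: |∂P/∂n| = 1400 Pa / 104000 m = 1.35×10⁻² Pa/m
Geostrophic balance (pressure-gradient force = Coriolis force):
V_g = (1/(fρ)) |∂P/∂n| = 1.35×10⁻² / (1.43×10⁻⁴ × 1.07) = 87.9 m/s
Converting: 87.9 m/s × 1.944 = 171 knots

171 knots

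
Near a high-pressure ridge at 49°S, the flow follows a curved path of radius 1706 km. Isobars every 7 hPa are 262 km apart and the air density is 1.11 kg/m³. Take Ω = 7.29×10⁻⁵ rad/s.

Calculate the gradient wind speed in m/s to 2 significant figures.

Coriolis parameter at 49°S:
f = 2Ω sin φ = 2 × 7.29×10⁻⁵ × sin 49° = 1.10×10⁻⁴ s⁻¹
Pressure gradient: |∂P/∂n| = 700 Pa / 262000 m = 2.67×10⁻³ Pa/m
Geostrophic speed: V_g = |∂P/∂n|/(fρ) = 2.67×10⁻³/(1.10×10⁻⁴ × 1.11) = 21.9 m/s
Around a high, pressure-gradient force acts outward with centrifugal, so Coriolis balances both:
fV = (1/ρ)|∂P/∂n| + V²/R  →  V² − fR·V + fR·V_g = 0
With fR = 1.10×10⁻⁴ × 1706×10³ m = 188 m/s:
V = [fR − √((fR)² − 4 fR V_g)]/2 = [188 − √(188² − 4×188×21.9)]/2 = 25.3 m/s
Supergeostrophic (V > V_g = 21.9 m/s), as expected around a high.

25 m/s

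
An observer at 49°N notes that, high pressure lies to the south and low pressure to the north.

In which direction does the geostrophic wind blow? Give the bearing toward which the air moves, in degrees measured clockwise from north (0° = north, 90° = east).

090°

The pressure-gradient force points toward the north (bearing 000°).
Geostrophic balance: in the Northern Hemisphere the Coriolis force deflects motion to the right, so the geostrophic wind blows 90° to the right of the pressure-gradient force (low pressure on the left).
Rotating 000° by 90° clockwise gives 090° — the wind blows toward the east.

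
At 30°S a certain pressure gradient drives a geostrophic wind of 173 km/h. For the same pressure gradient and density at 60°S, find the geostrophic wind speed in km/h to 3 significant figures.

99.9 km/h

With the same pressure gradient and density, V_g ∝ 1/f ∝ 1/sin φ.
V₂ = V₁ · sin φ₁ / sin φ₂ = 173 × sin 30° / sin 60°
V₂ = 173 × 0.5000/0.8660 = 99.9 km/h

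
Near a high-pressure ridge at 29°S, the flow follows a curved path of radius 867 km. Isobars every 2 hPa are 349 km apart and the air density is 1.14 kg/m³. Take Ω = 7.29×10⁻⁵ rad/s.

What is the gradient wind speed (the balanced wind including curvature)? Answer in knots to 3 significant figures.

16.0 knots

Coriolis parameter at 29°S:
f = 2Ω sin φ = 2 × 7.29×10⁻⁵ × sin 29° = 7.07×10⁻⁵ s⁻¹
Pressure gradient: |∂P/∂n| = 200 Pa / 349000 m = 5.73×10⁻⁴ Pa/m
Geostrophic speed: V_g = |∂P/∂n|/(fρ) = 5.73×10⁻⁴/(7.07×10⁻⁵ × 1.14) = 7.11 m/s
Around a high, pressure-gradient force acts outward with centrifugal, so Coriolis balances both:
fV = (1/ρ)|∂P/∂n| + V²/R  →  V² − fR·V + fR·V_g = 0
With fR = 7.07×10⁻⁵ × 867×10³ m = 61.3 m/s:
V = [fR − √((fR)² − 4 fR V_g)]/2 = [61.3 − √(61.3² − 4×61.3×7.11)]/2 = 8.21 m/s
Supergeostrophic (V > V_g = 7.11 m/s), as expected around a high.
Converting: 8.21 m/s × 1.944 = 16.0 knots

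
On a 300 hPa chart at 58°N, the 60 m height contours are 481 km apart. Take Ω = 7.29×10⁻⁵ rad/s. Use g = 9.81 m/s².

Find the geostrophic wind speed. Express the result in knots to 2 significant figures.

Coriolis parameter at 58°N:
f = 2Ω sin φ = 2 × 7.29×10⁻⁵ × sin 58° = 1.24×10⁻⁴ s⁻¹
Height gradient: |∂Z/∂n| = 60 m / 481000 m = 1.25×10⁻⁴
On a pressure surface, geostrophic balance gives V_g = (g/f)|∂Z/∂n|:
V_g = 9.81 × 1.25×10⁻⁴ / 1.24×10⁻⁴ = 9.90 m/s
Converting: 9.90 m/s × 1.944 = 19 knots

19 knots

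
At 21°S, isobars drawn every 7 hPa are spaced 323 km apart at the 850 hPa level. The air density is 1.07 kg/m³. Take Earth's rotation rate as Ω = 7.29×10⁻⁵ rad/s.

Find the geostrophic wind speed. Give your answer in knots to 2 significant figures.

75 knots

Coriolis parameter at 21°S:
f = 2Ω sin φ = 2 × 7.29×10⁻⁵ × sin 21° = 5.23×10⁻⁵ s⁻¹
Pressure gradient: |∂P/∂n| = 700 Pa / 323000 m = 2.17×10⁻³ Pa/m
Geostrophic balance (pressure-gradient force = Coriolis force):
V_g = (1/(fρ)) |∂P/∂n| = 2.17×10⁻³ / (5.23×10⁻⁵ × 1.07) = 38.8 m/s
Converting: 38.8 m/s × 1.944 = 75 knots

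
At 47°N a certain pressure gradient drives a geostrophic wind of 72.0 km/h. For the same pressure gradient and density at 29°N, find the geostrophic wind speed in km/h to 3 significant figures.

With the same pressure gradient and density, V_g ∝ 1/f ∝ 1/sin φ.
V₂ = V₁ · sin φ₁ / sin φ₂ = 72.0 × sin 47° / sin 29°
V₂ = 72.0 × 0.7314/0.4848 = 109 km/h

109 km/h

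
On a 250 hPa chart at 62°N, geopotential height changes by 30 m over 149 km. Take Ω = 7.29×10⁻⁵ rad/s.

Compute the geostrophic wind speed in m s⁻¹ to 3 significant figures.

Coriolis parameter at 62°N:
f = 2Ω sin φ = 2 × 7.29×10⁻⁵ × sin 62° = 1.29×10⁻⁴ s⁻¹
Height gradient: |∂Z/∂n| = 30 m / 149000 m = 2.01×10⁻⁴
On a pressure surface, geostrophic balance gives V_g = (g/f)|∂Z/∂n|:
V_g = 9.81 × 2.01×10⁻⁴ / 1.29×10⁻⁴ = 15.3 m/s

15.3 m s⁻¹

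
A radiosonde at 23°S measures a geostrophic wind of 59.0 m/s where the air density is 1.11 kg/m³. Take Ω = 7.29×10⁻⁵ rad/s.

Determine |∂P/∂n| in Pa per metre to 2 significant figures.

3.7×10⁻³ Pa/m

Coriolis parameter at 23°S:
f = 2Ω sin φ = 2 × 7.29×10⁻⁵ × sin 23° = 5.70×10⁻⁵ s⁻¹
Geostrophic balance rearranged: |∂P/∂n| = f ρ V_g
|∂P/∂n| = 5.70×10⁻⁵ × 1.11 × 59.0 = 3.73×10⁻³ Pa/m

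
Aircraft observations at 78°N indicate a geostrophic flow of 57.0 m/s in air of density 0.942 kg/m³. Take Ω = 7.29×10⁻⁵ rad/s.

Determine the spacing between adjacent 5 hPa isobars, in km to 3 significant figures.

Coriolis parameter at 78°N:
f = 2Ω sin φ = 2 × 7.29×10⁻⁵ × sin 78° = 1.43×10⁻⁴ s⁻¹
Geostrophic balance rearranged: |∂P/∂n| = f ρ V_g
|∂P/∂n| = 1.43×10⁻⁴ × 0.942 × 57.0 = 7.66×10⁻³ Pa/m
Isobar spacing: Δn = ΔP/|∂P/∂n| = 500 Pa / 7.66×10⁻³ Pa/m = 65295 m ≈ 65.3 km

65.3 km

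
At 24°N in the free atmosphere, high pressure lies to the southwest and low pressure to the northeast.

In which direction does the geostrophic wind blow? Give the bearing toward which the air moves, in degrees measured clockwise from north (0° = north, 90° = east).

135°

The pressure-gradient force points toward the northeast (bearing 045°).
Geostrophic balance: in the Northern Hemisphere the Coriolis force deflects motion to the right, so the geostrophic wind blows 90° to the right of the pressure-gradient force (low pressure on the left).
Rotating 045° by 90° clockwise gives 135° — the wind blows toward the southeast.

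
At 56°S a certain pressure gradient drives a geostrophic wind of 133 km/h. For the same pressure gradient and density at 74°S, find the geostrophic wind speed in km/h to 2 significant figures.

110 km/h

With the same pressure gradient and density, V_g ∝ 1/f ∝ 1/sin φ.
V₂ = V₁ · sin φ₁ / sin φ₂ = 133 × sin 56° / sin 74°
V₂ = 133 × 0.8290/0.9613 = 110 km/h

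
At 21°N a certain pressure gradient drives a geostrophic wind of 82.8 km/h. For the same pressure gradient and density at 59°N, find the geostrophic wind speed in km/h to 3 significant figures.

With the same pressure gradient and density, V_g ∝ 1/f ∝ 1/sin φ.
V₂ = V₁ · sin φ₁ / sin φ₂ = 82.8 × sin 21° / sin 59°
V₂ = 82.8 × 0.3584/0.8572 = 34.6 km/h

34.6 km/h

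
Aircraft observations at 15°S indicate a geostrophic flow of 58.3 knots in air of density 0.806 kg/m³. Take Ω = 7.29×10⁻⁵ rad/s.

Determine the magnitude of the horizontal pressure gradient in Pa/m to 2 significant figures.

Coriolis parameter at 15°S:
f = 2Ω sin φ = 2 × 7.29×10⁻⁵ × sin 15° = 3.77×10⁻⁵ s⁻¹
Wind speed in SI: 58.3 knots = 30.0 m/s
Geostrophic balance rearranged: |∂P/∂n| = f ρ V_g
|∂P/∂n| = 3.77×10⁻⁵ × 0.806 × 30.0 = 9.12×10⁻⁴ Pa/m

9.1×10⁻⁴ Pa/m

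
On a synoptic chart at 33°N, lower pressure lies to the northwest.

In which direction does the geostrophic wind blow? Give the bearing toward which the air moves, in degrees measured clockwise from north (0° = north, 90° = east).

The pressure-gradient force points toward the northwest (bearing 315°).
Geostrophic balance: in the Northern Hemisphere the Coriolis force deflects motion to the right, so the geostrophic wind blows 90° to the right of the pressure-gradient force (low pressure on the left).
Rotating 315° by 90° clockwise gives 045° — the wind blows toward the northeast.

045°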